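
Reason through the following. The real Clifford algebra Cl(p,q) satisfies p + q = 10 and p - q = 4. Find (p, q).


We need p + q = 10 and p - q = 4.
Adding: 2p = 10 + 4 = 14, so p = 7.
Then q = 10 - 7 = 3.
(p, q) = (7, 3)


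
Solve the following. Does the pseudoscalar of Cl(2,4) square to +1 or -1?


The pseudoscalar I = e1...e_n (product of all n generators) of Cl(p,q) satisfies I^2 = (-1)^(q + n(n-1)/2).
p = 2, q = 4, n = p + q = 6
n(n-1)/2 = 6 * 5 / 2 = 15
Exponent = q + n(n-1)/2 = 4 + 15 = 19
I^2 = (-1)^19 = -1


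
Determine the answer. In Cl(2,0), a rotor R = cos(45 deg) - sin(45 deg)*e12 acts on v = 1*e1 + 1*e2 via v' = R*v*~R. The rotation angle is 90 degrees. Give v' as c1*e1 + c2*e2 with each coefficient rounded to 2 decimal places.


Rotor R = cos(45deg) - sin(45deg)*e12
Rotation angle theta = 2 * 45 = 90 degrees
v' = R*v*~R rotates v by theta.
cos(90deg) = 0.0000, sin(90deg) = 1.0000
v'_1 = 1*cos(90deg) - 1*sin(90deg)
= 1*0.0000 - 1*1.0000
= -1.00
v'_2 = 1*sin(90deg) + 1*cos(90deg)
= 1*1.0000 + 1*0.0000
= 1.00
v' = -1.00*e1 + 1.00*e2


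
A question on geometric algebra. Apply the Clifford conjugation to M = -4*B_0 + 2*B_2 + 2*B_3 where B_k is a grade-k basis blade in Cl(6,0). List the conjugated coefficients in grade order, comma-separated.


Clifford conjugate sign for grade k: (-1)^(k(k+1)/2)
Grade 0: (-1)^(0*1/2) = (-1)^0 = 1, coeff -4 -> -4
Grade 2: (-1)^(2*3/2) = (-1)^3 = -1, coeff 2 -> -2
Grade 3: (-1)^(3*4/2) = (-1)^6 = 1, coeff 2 -> 2
Conjugated coefficients: -4, -2, 2


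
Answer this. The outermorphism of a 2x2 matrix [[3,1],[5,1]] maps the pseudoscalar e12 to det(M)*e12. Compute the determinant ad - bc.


The outermorphism of a linear map f sends e1^e2 to f(e1)^f(e2).
f(e1) = 3*e1 + 5*e2
f(e2) = 1*e1 + 1*e2
f(e1) ^ f(e2) = (3*e1 + 5*e2) ^ (1*e1 + 1*e2)
= 3*1*e12 + 5*1*e21
= (3 - 5)*e12
= -2*e12
Coefficient = -2


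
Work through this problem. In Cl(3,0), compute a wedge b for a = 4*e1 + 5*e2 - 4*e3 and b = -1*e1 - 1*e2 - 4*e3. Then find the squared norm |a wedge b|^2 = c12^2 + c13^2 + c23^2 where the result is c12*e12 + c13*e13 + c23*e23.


a wedge b = (a1*b2 - a2*b1)*e12 + (a1*b3 - a3*b1)*e13 + (a2*b3 - a3*b2)*e23
e12 coeff: 4*(-1) - 5*(-1) = -4 - (-5) = 1
e13 coeff: 4*(-4) - (-4)*(-1) = -16 - 4 = -20
e23 coeff: 5*(-4) - (-4)*(-1) = -20 - 4 = -24
|a wedge b|^2 = 1^2 + (-20)^2 + (-24)^2
= 1 + 400 + 576
= 977


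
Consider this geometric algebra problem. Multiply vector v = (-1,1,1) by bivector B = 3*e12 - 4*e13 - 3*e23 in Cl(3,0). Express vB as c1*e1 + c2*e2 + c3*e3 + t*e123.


vB has grade-1 (vector) and grade-3 (trivector) parts: vB = (v _| B) + (v ^ B).
Vector part <vB>_1:
  e1: -v2*b12 - v3*b13 = -(1)*(3) - (1)*(-4) = 1
  e2: v1*b12 - v3*b23 = (-1)*(3) - (1)*(-3) = 0
  e3: v1*b13 + v2*b23 = (-1)*(-4) + (1)*(-3) = 1
Trivector part <vB>_3:
  e123: v1*b23 - v2*b13 + v3*b12 = (-1)*(-3) - (1)*(-4) + (1)*(3) = 10
vB = 1*e1 + 0*e2 + 1*e3 + 10*e123


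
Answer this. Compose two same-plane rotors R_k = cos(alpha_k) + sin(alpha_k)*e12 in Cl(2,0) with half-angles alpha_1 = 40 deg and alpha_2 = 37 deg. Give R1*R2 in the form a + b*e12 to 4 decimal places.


Same-plane rotors commute and their half-angles add:
R1*R2 = cos(a1 + a2) + sin(a1 + a2)*e12.
a1 + a2 = 40 + 37 = 77 deg
cos(77 deg) = 0.2250
sin(77 deg) = 0.9744
R1*R2 = 0.2250 + 0.9744*e12


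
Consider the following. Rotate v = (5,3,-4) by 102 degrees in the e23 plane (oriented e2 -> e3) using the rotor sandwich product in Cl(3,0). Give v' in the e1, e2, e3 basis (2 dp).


Rotor R = cos(51deg) - sin(51deg)*e23
Rotation angle theta = 2 * 51 = 102 degrees in the e23 plane (e2 -> e3).
The component perpendicular to the plane (e1) is invariant: v'_1 = v1 = 5.00
cos(102deg) = -0.2079, sin(102deg) = 0.9781
v'_2 = v2*cos(theta) - v3*sin(theta) = 3*(-0.2079) - (-4)*0.9781 = 3.29
v'_3 = v2*sin(theta) + v3*cos(theta) = 3*0.9781 + (-4)*(-0.2079) = 3.77
v' = 5.00*e1 + 3.29*e2 + 3.77*e3


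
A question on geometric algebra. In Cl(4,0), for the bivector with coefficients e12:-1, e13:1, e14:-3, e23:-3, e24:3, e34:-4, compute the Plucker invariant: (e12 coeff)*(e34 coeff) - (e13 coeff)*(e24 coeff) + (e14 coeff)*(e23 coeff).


Plucker relation: af - be + cd
a*f = (-1)*(-4) = 4
b*e = 1*3 = 3
c*d = (-3)*(-3) = 9
af - be + cd = 4 - 3 + 9
= 10


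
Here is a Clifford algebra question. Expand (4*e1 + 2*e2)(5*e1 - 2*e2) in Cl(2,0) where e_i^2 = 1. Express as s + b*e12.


Expand: (4*e1 + 2*e2)(5*e1 - 2*e2)
= 4*5*e1e1 + 4*(-2)*e1e2 + 2*5*e2e1 + 2*(-2)*e2e2
Using e1^2 = e2^2 = 1, e2e1 = -e1e2:
Scalar part s = 4*5 + 2*(-2) = 20 + (-4) = 16
Bivector part b = 4*(-2) - 2*5 = -8 - 10 = -18
uv = 16 - 18*e12


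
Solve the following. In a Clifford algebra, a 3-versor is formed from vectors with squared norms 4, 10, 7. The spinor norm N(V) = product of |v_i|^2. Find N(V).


Spinor norm N(V) = |v1|^2 * |v2|^2 * ... * |v3|^2
= 4 * 10 * 7
Running product: 4, 40, 280
N(V) = 280


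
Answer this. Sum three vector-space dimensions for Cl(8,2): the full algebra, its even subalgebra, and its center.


n = 8 + 2 = 10
Total dim = 2^10 = 1024
Even subalgebra dim = 2^9 = 512
n is even, so center dim = 1
Sum = 1024 + 512 + 1 = 1537


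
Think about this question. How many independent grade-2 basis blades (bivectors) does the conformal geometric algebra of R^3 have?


The conformal model of R^3 uses Cl(4,1) with m = 3 + 2 = 5 generators.
Number of grade-2 blades = C(m, 2) = C(5, 2)
= 5*4/2 = 10


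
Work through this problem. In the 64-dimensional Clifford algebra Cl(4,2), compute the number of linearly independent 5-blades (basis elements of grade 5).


Number of grade-k basis blades in Cl(p,q) with n = p + q is C(n, k).
n = 4 + 2 = 6
C(6, 5) = 6! / (5! * 1!)
= 720 / (120 * 1)
= 6


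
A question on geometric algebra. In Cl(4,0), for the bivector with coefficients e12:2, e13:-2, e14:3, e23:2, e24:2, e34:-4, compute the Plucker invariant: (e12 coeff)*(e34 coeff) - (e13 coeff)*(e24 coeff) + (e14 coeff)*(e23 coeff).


Plucker relation: af - be + cd
a*f = 2*(-4) = -8
b*e = (-2)*2 = -4
c*d = 3*2 = 6
af - be + cd = -8 - (-4) + 6
= 2


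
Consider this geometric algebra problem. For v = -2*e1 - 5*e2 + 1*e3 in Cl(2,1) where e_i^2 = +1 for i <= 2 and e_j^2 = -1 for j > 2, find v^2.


v^2 = sum of c_i^2 * e_i^2
Positive signature terms (e_i^2 = +1): (-2)^2 + (-5)^2 = 29
Negative signature terms (e_j^2 = -1): 1^2 = 1
v^2 = 29 - 1 = 28


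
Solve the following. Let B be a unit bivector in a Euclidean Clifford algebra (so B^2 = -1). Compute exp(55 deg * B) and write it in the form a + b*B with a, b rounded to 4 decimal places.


For a unit bivector B with B^2 = -1, the exponential series gives
e^(theta*B) = cos(theta) + sin(theta)*B (the GA analogue of Euler's formula).
theta = 55 degrees = 0.959931 rad
cos(55 deg) = 0.5736
sin(55 deg) = 0.8192
exp(theta*B) = 0.5736 + 0.8192*B


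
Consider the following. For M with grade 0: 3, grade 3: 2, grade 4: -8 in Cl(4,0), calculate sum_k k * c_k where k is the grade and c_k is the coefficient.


Grade-weighted sum = sum of grade_k * coefficient_k
0*3 = 0
3*2 = 6
4*(-8) = -32
Total = 0 + 6 + (-32) = -26


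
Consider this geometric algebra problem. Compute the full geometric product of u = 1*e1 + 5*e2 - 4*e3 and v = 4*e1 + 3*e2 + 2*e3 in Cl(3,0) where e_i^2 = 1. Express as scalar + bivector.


In Cl(3,0): e_i^2 = 1, e_ie_j = -e_je_i for i != j.
Scalar part = u . v = 1*4 + 5*3 + (-4)*2
= 4 + 15 + (-8) = 11
e12 coeff = 1*3 - 5*4 = 3 - 20 = -17
e13 coeff = 1*2 - (-4)*4 = 2 - (-16) = 18
e23 coeff = 5*2 - (-4)*3 = 10 - (-12) = 22
uv = 11 - 17*e12 + 18*e13 + 22*e23


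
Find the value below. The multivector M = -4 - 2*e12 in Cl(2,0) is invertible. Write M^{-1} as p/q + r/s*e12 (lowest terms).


M = -4 - 2*e12, where e12^2 = -1.
Since M commutes with its reverse ~M = a - b*e12, M * ~M = a^2 - b^2*e12^2 = a^2 + b^2.
So M^{-1} = ~M / (a^2 + b^2) = (a - b*e12)/(a^2 + b^2).
a^2 + b^2 = 16 + 4 = 20
Scalar part = -4/20 = -1/5
Bivector coeff = 2/20 = 1/10
M^{-1} = -1/5 + 1/10*e12


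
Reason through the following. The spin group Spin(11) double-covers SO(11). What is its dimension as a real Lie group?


Spin(n) double-covers SO(n); both have Lie algebra so(n) of dimension n(n-1)/2.
n = 11
n(n-1) = 11 * 10 = 110
dim Spin(11) = 110/2 = 55


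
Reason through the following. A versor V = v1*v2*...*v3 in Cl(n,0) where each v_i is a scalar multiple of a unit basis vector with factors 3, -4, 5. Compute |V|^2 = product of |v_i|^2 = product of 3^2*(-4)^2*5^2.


Each vector v_i has |v_i|^2 = s_i^2
Squared scales: 3^2 = 9, (-4)^2 = 16, 5^2 = 25
|V|^2 = 9 * 16 * 25
= 3600


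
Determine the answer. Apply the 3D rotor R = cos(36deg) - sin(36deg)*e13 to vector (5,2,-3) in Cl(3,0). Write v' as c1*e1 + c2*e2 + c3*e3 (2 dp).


Rotor R = cos(36deg) - sin(36deg)*e13
Rotation angle theta = 2 * 36 = 72 degrees in the e13 plane (e1 -> e3).
The component perpendicular to the plane (e2) is invariant: v'_2 = v2 = 2.00
cos(72deg) = 0.3090, sin(72deg) = 0.9511
v'_1 = v1*cos(theta) - v3*sin(theta) = 5*0.3090 - (-3)*0.9511 = 4.40
v'_3 = v1*sin(theta) + v3*cos(theta) = 5*0.9511 + (-3)*0.3090 = 3.83
v' = 4.40*e1 + 2.00*e2 + 3.83*e3


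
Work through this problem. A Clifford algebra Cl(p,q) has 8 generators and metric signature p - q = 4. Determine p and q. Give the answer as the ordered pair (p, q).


We need p + q = 8 and p - q = 4.
Adding: 2p = 8 + 4 = 12, so p = 6.
Then q = 8 - 6 = 2.
(p, q) = (6, 2)


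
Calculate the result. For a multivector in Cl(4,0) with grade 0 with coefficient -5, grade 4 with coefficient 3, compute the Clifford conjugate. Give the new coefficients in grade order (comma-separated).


Clifford conjugate sign for grade k: (-1)^(k(k+1)/2)
Grade 0: (-1)^(0*1/2) = (-1)^0 = 1, coeff -5 -> -5
Grade 4: (-1)^(4*5/2) = (-1)^10 = 1, coeff 3 -> 3
Conjugated coefficients: -5, 3


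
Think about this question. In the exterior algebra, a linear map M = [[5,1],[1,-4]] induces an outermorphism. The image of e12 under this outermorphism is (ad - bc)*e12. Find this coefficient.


The outermorphism of a linear map f sends e1^e2 to f(e1)^f(e2).
f(e1) = 5*e1 + 1*e2
f(e2) = 1*e1 - 4*e2
f(e1) ^ f(e2) = (5*e1 + 1*e2) ^ (1*e1 - 4*e2)
= 5*(-4)*e12 + 1*1*e21
= (-20 - 1)*e12
= -21*e12
Coefficient = -21


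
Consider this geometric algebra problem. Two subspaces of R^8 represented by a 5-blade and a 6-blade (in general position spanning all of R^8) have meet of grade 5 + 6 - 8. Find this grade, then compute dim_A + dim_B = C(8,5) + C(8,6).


Meet grade = grade(A) + grade(B) - n
= 5 + 6 - 8 = 3
C(8,5) = 56
C(8,6) = 28
dim_A + dim_B = 56 + 28 = 84


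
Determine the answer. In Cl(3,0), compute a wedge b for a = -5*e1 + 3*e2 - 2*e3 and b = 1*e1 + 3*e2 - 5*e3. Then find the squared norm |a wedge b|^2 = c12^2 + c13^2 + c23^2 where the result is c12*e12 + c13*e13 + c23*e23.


a wedge b = (a1*b2 - a2*b1)*e12 + (a1*b3 - a3*b1)*e13 + (a2*b3 - a3*b2)*e23
e12 coeff: (-5)*3 - 3*1 = -15 - 3 = -18
e13 coeff: (-5)*(-5) - (-2)*1 = 25 - (-2) = 27
e23 coeff: 3*(-5) - (-2)*3 = -15 - (-6) = -9
|a wedge b|^2 = (-18)^2 + 27^2 + (-9)^2
= 324 + 729 + 81
= 1134


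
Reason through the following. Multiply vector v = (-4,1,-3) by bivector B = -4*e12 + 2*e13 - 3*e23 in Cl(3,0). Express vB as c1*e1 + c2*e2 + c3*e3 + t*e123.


vB has grade-1 (vector) and grade-3 (trivector) parts: vB = (v _| B) + (v ^ B).
Vector part <vB>_1:
  e1: -v2*b12 - v3*b13 = -(1)*(-4) - (-3)*(2) = 10
  e2: v1*b12 - v3*b23 = (-4)*(-4) - (-3)*(-3) = 7
  e3: v1*b13 + v2*b23 = (-4)*(2) + (1)*(-3) = -11
Trivector part <vB>_3:
  e123: v1*b23 - v2*b13 + v3*b12 = (-4)*(-3) - (1)*(2) + (-3)*(-4) = 22
vB = 10*e1 + 7*e2 - 11*e3 + 22*e123


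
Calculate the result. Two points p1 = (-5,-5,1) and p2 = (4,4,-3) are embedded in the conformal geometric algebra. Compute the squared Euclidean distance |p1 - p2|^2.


p1 - p2 = (-9, -9, 4)
|p1 - p2|^2 = (-9)^2 + (-9)^2 + 4^2
= 81 + 81 + 16
= 178


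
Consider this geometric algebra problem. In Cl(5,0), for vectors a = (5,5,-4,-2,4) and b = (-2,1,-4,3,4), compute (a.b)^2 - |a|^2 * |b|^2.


a . b = 5*(-2) + 5*1 + (-4)*(-4) + (-2)*3 + 4*4
= -10 + 5 + 16 + (-6) + 16 = 21
|a|^2 = 5^2 + 5^2 + (-4)^2 + (-2)^2 + 4^2 = 86
|b|^2 = (-2)^2 + 1^2 + (-4)^2 + 3^2 + 4^2 = 46
(a.b)^2 = 21^2 = 441
|a|^2 * |b|^2 = 86 * 46 = 3956
Result = 441 - 3956 = -3515


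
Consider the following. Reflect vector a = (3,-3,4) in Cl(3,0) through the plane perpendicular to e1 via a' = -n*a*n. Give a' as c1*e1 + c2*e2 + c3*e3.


Reflection formula: a' = -n*a*n, with n = e1 (unit vector, n^2 = 1).
For reflection through hyperplane perp to e1:
The component along e1 flips sign, others stay.
a = (3, -3, 4)
a' = (-3, -3, 4)
a' = -3*e1 - 3*e2 + 4*e3


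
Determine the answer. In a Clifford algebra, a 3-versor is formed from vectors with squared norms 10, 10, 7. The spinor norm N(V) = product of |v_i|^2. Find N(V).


Spinor norm N(V) = |v1|^2 * |v2|^2 * ... * |v3|^2
= 10 * 10 * 7
Running product: 10, 100, 700
N(V) = 700


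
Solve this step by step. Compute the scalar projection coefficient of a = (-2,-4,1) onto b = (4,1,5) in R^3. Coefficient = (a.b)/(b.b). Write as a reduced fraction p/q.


Projection coefficient = (a . b) / (b . b)
a . b = (-2)*4 + (-4)*1 + 1*5
= -8 + (-4) + 5 = -7
b . b = 4^2 + 1^2 + 5^2
= 16 + 1 + 25 = 42
Coefficient = -7/42
In lowest terms: -1/6


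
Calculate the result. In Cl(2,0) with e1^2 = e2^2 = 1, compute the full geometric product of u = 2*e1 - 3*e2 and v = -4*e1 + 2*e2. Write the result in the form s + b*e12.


Expand: (2*e1 - 3*e2)(-4*e1 + 2*e2)
= 2*(-4)*e1e1 + 2*2*e1e2 + (-3)*(-4)*e2e1 + (-3)*2*e2e2
Using e1^2 = e2^2 = 1, e2e1 = -e1e2:
Scalar part s = 2*(-4) + (-3)*2 = -8 + (-6) = -14
Bivector part b = 2*2 - (-3)*(-4) = 4 - 12 = -8
uv = -14 - 8*e12


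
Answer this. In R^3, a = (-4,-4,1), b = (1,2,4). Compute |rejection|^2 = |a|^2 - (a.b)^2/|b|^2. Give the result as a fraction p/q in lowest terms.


|a|^2 = (-4)^2 + (-4)^2 + 1^2 = 33
|b|^2 = 1^2 + 2^2 + 4^2 = 21
a . b = (-4)*1 + (-4)*2 + 1*4 = -8
(a.b)^2 = (-8)^2 = 64
|rej|^2 = 33 - 64/21
= (693 - 64)/21
= 629/21
In lowest terms: 629/21


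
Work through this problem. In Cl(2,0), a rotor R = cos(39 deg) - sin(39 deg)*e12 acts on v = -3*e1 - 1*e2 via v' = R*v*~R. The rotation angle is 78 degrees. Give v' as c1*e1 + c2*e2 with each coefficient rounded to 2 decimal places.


Rotor R = cos(39deg) - sin(39deg)*e12
Rotation angle theta = 2 * 39 = 78 degrees
v' = R*v*~R rotates v by theta.
cos(78deg) = 0.2079, sin(78deg) = 0.9781
v'_1 = -3*cos(78deg) - (-1)*sin(78deg)
= -3*0.2079 - (-1)*0.9781
= 0.35
v'_2 = -3*sin(78deg) + (-1)*cos(78deg)
= -3*0.9781 + (-1)*0.2079
= -3.14
v' = 0.35*e1 - 3.14*e2


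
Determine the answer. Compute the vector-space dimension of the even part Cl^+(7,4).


Even subalgebra dimension = 2^(n-1)
n = 7 + 4 = 11
2^(11 - 1) = 2^10 = 1024
Verification: sum of C(11,k) for even k = 1 + 55 + 330 + 462 + 165 + 11 = 1024
Result = 1024


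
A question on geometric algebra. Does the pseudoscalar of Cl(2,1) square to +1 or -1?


The pseudoscalar I = e1...e_n (product of all n generators) of Cl(p,q) satisfies I^2 = (-1)^(q + n(n-1)/2).
p = 2, q = 1, n = p + q = 3
n(n-1)/2 = 3 * 2 / 2 = 3
Exponent = q + n(n-1)/2 = 1 + 3 = 4
I^2 = (-1)^4 = +1


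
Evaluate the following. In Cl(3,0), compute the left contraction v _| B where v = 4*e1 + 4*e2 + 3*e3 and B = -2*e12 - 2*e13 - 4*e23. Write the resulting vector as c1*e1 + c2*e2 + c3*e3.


Left contraction v _| B = <vB>_1 (grade-1 part of the geometric product vB).
Using e1_|e12 = e2, e2_|e12 = -e1, e1_|e13 = e3, e3_|e13 = -e1, e2_|e23 = e3, e3_|e23 = -e2:
e1 coeff: -v2*b12 - v3*b13 = -(4)*(-2) - (3)*(-2) = 14
e2 coeff: v1*b12 - v3*b23 = (4)*(-2) - (3)*(-4) = 4
e3 coeff: v1*b13 + v2*b23 = (4)*(-2) + (4)*(-4) = -24
v _| B = 14*e1 + 4*e2 - 24*e3


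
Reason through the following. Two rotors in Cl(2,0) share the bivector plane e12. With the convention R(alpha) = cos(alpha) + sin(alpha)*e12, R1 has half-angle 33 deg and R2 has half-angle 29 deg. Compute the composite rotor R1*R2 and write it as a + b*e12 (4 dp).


Same-plane rotors commute and their half-angles add:
R1*R2 = cos(a1 + a2) + sin(a1 + a2)*e12.
a1 + a2 = 33 + 29 = 62 deg
cos(62 deg) = 0.4695
sin(62 deg) = 0.8829
R1*R2 = 0.4695 + 0.8829*e12


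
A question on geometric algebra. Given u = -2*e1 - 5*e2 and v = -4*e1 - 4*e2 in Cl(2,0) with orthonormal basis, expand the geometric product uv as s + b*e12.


Expand: (-2*e1 - 5*e2)(-4*e1 - 4*e2)
= (-2)*(-4)*e1e1 + (-2)*(-4)*e1e2 + (-5)*(-4)*e2e1 + (-5)*(-4)*e2e2
Using e1^2 = e2^2 = 1, e2e1 = -e1e2:
Scalar part s = (-2)*(-4) + (-5)*(-4) = 8 + 20 = 28
Bivector part b = (-2)*(-4) - (-5)*(-4) = 8 - 20 = -12
uv = 28 - 12*e12


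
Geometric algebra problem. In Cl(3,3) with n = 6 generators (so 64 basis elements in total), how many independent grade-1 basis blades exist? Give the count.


Number of grade-k basis blades in Cl(p,q) with n = p + q is C(n, k).
n = 3 + 3 = 6
C(6, 1) = 6! / (1! * 5!)
= 720 / (1 * 120)
= 6


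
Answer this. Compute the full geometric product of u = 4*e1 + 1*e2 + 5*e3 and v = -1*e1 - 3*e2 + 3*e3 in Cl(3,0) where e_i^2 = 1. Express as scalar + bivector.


In Cl(3,0): e_i^2 = 1, e_ie_j = -e_je_i for i != j.
Scalar part = u . v = 4*(-1) + 1*(-3) + 5*3
= -4 + (-3) + 15 = 8
e12 coeff = 4*(-3) - 1*(-1) = -12 - (-1) = -11
e13 coeff = 4*3 - 5*(-1) = 12 - (-5) = 17
e23 coeff = 1*3 - 5*(-3) = 3 - (-15) = 18
uv = 8 - 11*e12 + 17*e13 + 18*e23


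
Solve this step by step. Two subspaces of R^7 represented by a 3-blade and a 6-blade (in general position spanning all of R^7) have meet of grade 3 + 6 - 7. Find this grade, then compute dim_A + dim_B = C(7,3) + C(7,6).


Meet grade = grade(A) + grade(B) - n
= 3 + 6 - 7 = 2
C(7,3) = 35
C(7,6) = 7
dim_A + dim_B = 35 + 7 = 42


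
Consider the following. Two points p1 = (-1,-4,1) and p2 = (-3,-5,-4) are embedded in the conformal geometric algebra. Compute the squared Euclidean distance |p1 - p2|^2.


p1 - p2 = (2, 1, 5)
|p1 - p2|^2 = 2^2 + 1^2 + 5^2
= 4 + 1 + 25
= 30


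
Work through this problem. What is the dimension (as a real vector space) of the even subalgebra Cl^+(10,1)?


Even subalgebra dimension = 2^(n-1)
n = 10 + 1 = 11
2^(11 - 1) = 2^10 = 1024
Verification: sum of C(11,k) for even k = 1 + 55 + 330 + 462 + 165 + 11 = 1024
Result = 1024


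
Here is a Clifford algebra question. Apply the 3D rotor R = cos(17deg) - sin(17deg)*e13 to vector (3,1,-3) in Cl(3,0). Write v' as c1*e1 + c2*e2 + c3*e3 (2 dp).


Rotor R = cos(17deg) - sin(17deg)*e13
Rotation angle theta = 2 * 17 = 34 degrees in the e13 plane (e1 -> e3).
The component perpendicular to the plane (e2) is invariant: v'_2 = v2 = 1.00
cos(34deg) = 0.8290, sin(34deg) = 0.5592
v'_1 = v1*cos(theta) - v3*sin(theta) = 3*0.8290 - (-3)*0.5592 = 4.16
v'_3 = v1*sin(theta) + v3*cos(theta) = 3*0.5592 + (-3)*0.8290 = -0.81
v' = 4.16*e1 + 1.00*e2 - 0.81*e3


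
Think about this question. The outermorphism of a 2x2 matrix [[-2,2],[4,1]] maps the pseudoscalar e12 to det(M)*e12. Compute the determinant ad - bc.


The outermorphism of a linear map f sends e1^e2 to f(e1)^f(e2).
f(e1) = -2*e1 + 4*e2
f(e2) = 2*e1 + 1*e2
f(e1) ^ f(e2) = (-2*e1 + 4*e2) ^ (2*e1 + 1*e2)
= (-2)*1*e12 + 4*2*e21
= (-2 - 8)*e12
= -10*e12
Coefficient = -10


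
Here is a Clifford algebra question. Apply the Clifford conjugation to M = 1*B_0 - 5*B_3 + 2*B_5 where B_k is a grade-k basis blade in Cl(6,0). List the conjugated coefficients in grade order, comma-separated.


Clifford conjugate sign for grade k: (-1)^(k(k+1)/2)
Grade 0: (-1)^(0*1/2) = (-1)^0 = 1, coeff 1 -> 1
Grade 3: (-1)^(3*4/2) = (-1)^6 = 1, coeff -5 -> -5
Grade 5: (-1)^(5*6/2) = (-1)^15 = -1, coeff 2 -> -2
Conjugated coefficients: 1, -5, -2


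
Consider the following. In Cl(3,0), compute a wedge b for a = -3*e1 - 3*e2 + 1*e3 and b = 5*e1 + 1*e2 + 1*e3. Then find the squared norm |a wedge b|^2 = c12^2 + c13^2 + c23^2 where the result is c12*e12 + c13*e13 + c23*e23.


a wedge b = (a1*b2 - a2*b1)*e12 + (a1*b3 - a3*b1)*e13 + (a2*b3 - a3*b2)*e23
e12 coeff: (-3)*1 - (-3)*5 = -3 - (-15) = 12
e13 coeff: (-3)*1 - 1*5 = -3 - 5 = -8
e23 coeff: (-3)*1 - 1*1 = -3 - 1 = -4
|a wedge b|^2 = 12^2 + (-8)^2 + (-4)^2
= 144 + 64 + 16
= 224


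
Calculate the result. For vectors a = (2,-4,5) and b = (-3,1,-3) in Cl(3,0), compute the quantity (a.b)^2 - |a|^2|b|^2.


a . b = 2*(-3) + (-4)*1 + 5*(-3)
= -6 + (-4) + (-15) = -25
|a|^2 = 2^2 + (-4)^2 + 5^2 = 45
|b|^2 = (-3)^2 + 1^2 + (-3)^2 = 19
(a.b)^2 = (-25)^2 = 625
|a|^2 * |b|^2 = 45 * 19 = 855
Result = 625 - 855 = -230


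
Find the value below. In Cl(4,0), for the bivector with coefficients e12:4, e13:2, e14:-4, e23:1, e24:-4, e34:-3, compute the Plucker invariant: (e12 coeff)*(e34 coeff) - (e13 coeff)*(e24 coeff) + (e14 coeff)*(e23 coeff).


Plucker relation: af - be + cd
a*f = 4*(-3) = -12
b*e = 2*(-4) = -8
c*d = (-4)*1 = -4
af - be + cd = -12 - (-8) + (-4)
= -8


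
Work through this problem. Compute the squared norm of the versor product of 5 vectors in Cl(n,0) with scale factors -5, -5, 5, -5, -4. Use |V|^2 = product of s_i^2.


Each vector v_i has |v_i|^2 = s_i^2
Squared scales: (-5)^2 = 25, (-5)^2 = 25, 5^2 = 25, (-5)^2 = 25, (-4)^2 = 16
|V|^2 = 25 * 25 * 25 * 25 * 16
= 6250000


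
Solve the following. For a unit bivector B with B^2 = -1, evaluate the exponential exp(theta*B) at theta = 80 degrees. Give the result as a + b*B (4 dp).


For a unit bivector B with B^2 = -1, the exponential series gives
e^(theta*B) = cos(theta) + sin(theta)*B (the GA analogue of Euler's formula).
theta = 80 degrees = 1.396263 rad
cos(80 deg) = 0.1736
sin(80 deg) = 0.9848
exp(theta*B) = 0.1736 + 0.9848*B


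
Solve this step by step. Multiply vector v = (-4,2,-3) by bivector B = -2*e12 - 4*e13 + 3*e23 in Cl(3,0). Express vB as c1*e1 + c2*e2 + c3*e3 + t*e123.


vB has grade-1 (vector) and grade-3 (trivector) parts: vB = (v _| B) + (v ^ B).
Vector part <vB>_1:
  e1: -v2*b12 - v3*b13 = -(2)*(-2) - (-3)*(-4) = -8
  e2: v1*b12 - v3*b23 = (-4)*(-2) - (-3)*(3) = 17
  e3: v1*b13 + v2*b23 = (-4)*(-4) + (2)*(3) = 22
Trivector part <vB>_3:
  e123: v1*b23 - v2*b13 + v3*b12 = (-4)*(3) - (2)*(-4) + (-3)*(-2) = 2
vB = -8*e1 + 17*e2 + 22*e3 + 2*e123


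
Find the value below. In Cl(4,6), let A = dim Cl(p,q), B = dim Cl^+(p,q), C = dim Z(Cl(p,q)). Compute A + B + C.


n = 4 + 6 = 10
Total dim = 2^10 = 1024
Even subalgebra dim = 2^9 = 512
n is even, so center dim = 1
Sum = 1024 + 512 + 1 = 1537


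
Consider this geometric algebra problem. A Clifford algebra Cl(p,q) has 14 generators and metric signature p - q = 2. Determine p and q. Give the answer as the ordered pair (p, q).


We need p + q = 14 and p - q = 2.
Adding: 2p = 14 + 2 = 16, so p = 8.
Then q = 14 - 8 = 6.
(p, q) = (8, 6)


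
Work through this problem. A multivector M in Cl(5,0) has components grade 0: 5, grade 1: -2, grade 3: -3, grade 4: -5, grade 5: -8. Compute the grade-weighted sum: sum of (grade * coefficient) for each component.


Grade-weighted sum = sum of grade_k * coefficient_k
0*5 = 0
1*(-2) = -2
3*(-3) = -9
4*(-5) = -20
5*(-8) = -40
Total = 0 + (-2) + (-9) + (-20) + (-40) = -71


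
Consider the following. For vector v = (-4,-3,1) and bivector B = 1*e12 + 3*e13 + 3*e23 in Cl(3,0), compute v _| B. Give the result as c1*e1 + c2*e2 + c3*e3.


Left contraction v _| B = <vB>_1 (grade-1 part of the geometric product vB).
Using e1_|e12 = e2, e2_|e12 = -e1, e1_|e13 = e3, e3_|e13 = -e1, e2_|e23 = e3, e3_|e23 = -e2:
e1 coeff: -v2*b12 - v3*b13 = -(-3)*(1) - (1)*(3) = 0
e2 coeff: v1*b12 - v3*b23 = (-4)*(1) - (1)*(3) = -7
e3 coeff: v1*b13 + v2*b23 = (-4)*(3) + (-3)*(3) = -21
v _| B = 0*e1 - 7*e2 - 21*e3


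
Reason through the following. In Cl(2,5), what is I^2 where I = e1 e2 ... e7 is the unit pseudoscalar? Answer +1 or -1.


The pseudoscalar I = e1...e_n (product of all n generators) of Cl(p,q) satisfies I^2 = (-1)^(q + n(n-1)/2).
p = 2, q = 5, n = p + q = 7
n(n-1)/2 = 7 * 6 / 2 = 21
Exponent = q + n(n-1)/2 = 5 + 21 = 26
I^2 = (-1)^26 = +1


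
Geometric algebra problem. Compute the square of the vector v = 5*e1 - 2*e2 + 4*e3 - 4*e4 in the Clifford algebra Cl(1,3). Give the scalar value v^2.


v^2 = sum of c_i^2 * e_i^2
Positive signature terms (e_i^2 = +1): 5^2 = 25
Negative signature terms (e_j^2 = -1): (-2)^2 + 4^2 + (-4)^2 = 36
v^2 = 25 - 36 = -11


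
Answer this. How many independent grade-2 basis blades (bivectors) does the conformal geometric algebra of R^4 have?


The conformal model of R^4 uses Cl(5,1) with m = 4 + 2 = 6 generators.
Number of grade-2 blades = C(m, 2) = C(6, 2)
= 6*5/2 = 15


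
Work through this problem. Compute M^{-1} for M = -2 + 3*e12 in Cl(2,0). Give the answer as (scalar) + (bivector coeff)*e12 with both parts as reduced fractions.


M = -2 + 3*e12, where e12^2 = -1.
Since M commutes with its reverse ~M = a - b*e12, M * ~M = a^2 - b^2*e12^2 = a^2 + b^2.
So M^{-1} = ~M / (a^2 + b^2) = (a - b*e12)/(a^2 + b^2).
a^2 + b^2 = 4 + 9 = 13
Scalar part = -2/13 = -2/13
Bivector coeff = -3/13 = -3/13
M^{-1} = -2/13 - 3/13*e12


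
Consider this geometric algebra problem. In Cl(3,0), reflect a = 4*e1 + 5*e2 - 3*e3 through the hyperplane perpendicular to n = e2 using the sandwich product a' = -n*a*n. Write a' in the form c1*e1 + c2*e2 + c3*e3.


Reflection formula: a' = -n*a*n, with n = e2 (unit vector, n^2 = 1).
For reflection through hyperplane perp to e2:
The component along e2 flips sign, others stay.
a = (4, 5, -3)
a' = (4, -5, -3)
a' = 4*e1 - 5*e2 - 3*e3


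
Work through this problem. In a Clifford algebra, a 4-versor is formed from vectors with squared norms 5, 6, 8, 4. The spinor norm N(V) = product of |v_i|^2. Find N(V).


Spinor norm N(V) = |v1|^2 * |v2|^2 * ... * |v4|^2
= 5 * 6 * 8 * 4
Running product: 5, 30, 240, 960
N(V) = 960


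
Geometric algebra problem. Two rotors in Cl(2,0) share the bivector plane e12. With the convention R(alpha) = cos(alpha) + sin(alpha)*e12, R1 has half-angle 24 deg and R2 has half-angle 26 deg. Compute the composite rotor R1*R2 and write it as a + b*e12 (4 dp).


Same-plane rotors commute and their half-angles add:
R1*R2 = cos(a1 + a2) + sin(a1 + a2)*e12.
a1 + a2 = 24 + 26 = 50 deg
cos(50 deg) = 0.6428
sin(50 deg) = 0.7660
R1*R2 = 0.6428 + 0.7660*e12


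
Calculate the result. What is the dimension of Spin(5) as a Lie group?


Spin(n) double-covers SO(n); both have Lie algebra so(n) of dimension n(n-1)/2.
n = 5
n(n-1) = 5 * 4 = 20
dim Spin(5) = 20/2 = 10


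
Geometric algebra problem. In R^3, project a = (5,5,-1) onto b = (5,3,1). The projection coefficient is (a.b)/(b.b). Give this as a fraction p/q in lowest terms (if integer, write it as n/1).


Projection coefficient = (a . b) / (b . b)
a . b = 5*5 + 5*3 + (-1)*1
= 25 + 15 + (-1) = 39
b . b = 5^2 + 3^2 + 1^2
= 25 + 9 + 1 = 35
Coefficient = 39/35
In lowest terms: 39/35


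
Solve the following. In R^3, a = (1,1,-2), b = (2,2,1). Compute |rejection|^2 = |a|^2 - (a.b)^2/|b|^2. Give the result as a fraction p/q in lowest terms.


|a|^2 = 1^2 + 1^2 + (-2)^2 = 6
|b|^2 = 2^2 + 2^2 + 1^2 = 9
a . b = 1*2 + 1*2 + (-2)*1 = 2
(a.b)^2 = 2^2 = 4
|rej|^2 = 6 - 4/9
= (54 - 4)/9
= 50/9
In lowest terms: 50/9


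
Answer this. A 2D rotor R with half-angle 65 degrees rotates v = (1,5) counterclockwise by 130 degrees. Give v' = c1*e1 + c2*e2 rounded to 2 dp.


Rotor R = cos(65deg) - sin(65deg)*e12
Rotation angle theta = 2 * 65 = 130 degrees
v' = R*v*~R rotates v by theta.
cos(130deg) = -0.6428, sin(130deg) = 0.7660
v'_1 = 1*cos(130deg) - 5*sin(130deg)
= 1*(-0.6428) - 5*0.7660
= -4.47
v'_2 = 1*sin(130deg) + 5*cos(130deg)
= 1*0.7660 + 5*(-0.6428)
= -2.45
v' = -4.47*e1 - 2.45*e2


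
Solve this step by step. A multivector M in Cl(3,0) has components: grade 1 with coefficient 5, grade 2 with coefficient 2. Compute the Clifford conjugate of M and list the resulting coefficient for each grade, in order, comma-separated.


Clifford conjugate sign for grade k: (-1)^(k(k+1)/2)
Grade 1: (-1)^(1*2/2) = (-1)^1 = -1, coeff 5 -> -5
Grade 2: (-1)^(2*3/2) = (-1)^3 = -1, coeff 2 -> -2
Conjugated coefficients: -5, -2


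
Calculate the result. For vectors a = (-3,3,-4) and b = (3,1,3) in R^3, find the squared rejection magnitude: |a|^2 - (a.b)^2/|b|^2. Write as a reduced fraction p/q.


|a|^2 = (-3)^2 + 3^2 + (-4)^2 = 34
|b|^2 = 3^2 + 1^2 + 3^2 = 19
a . b = (-3)*3 + 3*1 + (-4)*3 = -18
(a.b)^2 = (-18)^2 = 324
|rej|^2 = 34 - 324/19
= (646 - 324)/19
= 322/19
In lowest terms: 322/19


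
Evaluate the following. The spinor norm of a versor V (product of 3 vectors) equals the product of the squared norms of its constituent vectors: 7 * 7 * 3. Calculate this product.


Spinor norm N(V) = |v1|^2 * |v2|^2 * ... * |v3|^2
= 7 * 7 * 3
Running product: 7, 49, 147
N(V) = 147


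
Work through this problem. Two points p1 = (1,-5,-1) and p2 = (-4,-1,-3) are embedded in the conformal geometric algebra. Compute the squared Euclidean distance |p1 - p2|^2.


p1 - p2 = (5, -4, 2)
|p1 - p2|^2 = 5^2 + (-4)^2 + 2^2
= 25 + 16 + 4
= 45


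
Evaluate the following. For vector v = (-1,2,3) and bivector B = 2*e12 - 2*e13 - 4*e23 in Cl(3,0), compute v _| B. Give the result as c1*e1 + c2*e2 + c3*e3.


Left contraction v _| B = <vB>_1 (grade-1 part of the geometric product vB).
Using e1_|e12 = e2, e2_|e12 = -e1, e1_|e13 = e3, e3_|e13 = -e1, e2_|e23 = e3, e3_|e23 = -e2:
e1 coeff: -v2*b12 - v3*b13 = -(2)*(2) - (3)*(-2) = 2
e2 coeff: v1*b12 - v3*b23 = (-1)*(2) - (3)*(-4) = 10
e3 coeff: v1*b13 + v2*b23 = (-1)*(-2) + (2)*(-4) = -6
v _| B = 2*e1 + 10*e2 - 6*e3


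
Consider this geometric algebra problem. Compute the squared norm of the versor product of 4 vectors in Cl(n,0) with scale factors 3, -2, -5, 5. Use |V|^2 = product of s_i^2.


Each vector v_i has |v_i|^2 = s_i^2
Squared scales: 3^2 = 9, (-2)^2 = 4, (-5)^2 = 25, 5^2 = 25
|V|^2 = 9 * 4 * 25 * 25
= 22500


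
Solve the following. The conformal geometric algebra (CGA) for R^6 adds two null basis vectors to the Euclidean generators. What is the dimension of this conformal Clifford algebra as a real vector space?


The conformal model of R^6 uses Cl(7,1): the 6 Euclidean generators plus two extra orthogonal generators e+ (e+^2 = +1) and e- (e-^2 = -1), from which the null vectors e0, einf are built.
Number of generators m = 6 + 2 = 8.
dim Cl(p,q) = 2^m = 2^8 = 256


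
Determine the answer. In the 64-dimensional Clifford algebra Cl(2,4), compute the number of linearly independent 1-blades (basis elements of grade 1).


Number of grade-k basis blades in Cl(p,q) with n = p + q is C(n, k).
n = 2 + 4 = 6
C(6, 1) = 6! / (1! * 5!)
= 720 / (1 * 120)
= 6


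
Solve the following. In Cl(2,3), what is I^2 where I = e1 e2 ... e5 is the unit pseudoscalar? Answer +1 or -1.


The pseudoscalar I = e1...e_n (product of all n generators) of Cl(p,q) satisfies I^2 = (-1)^(q + n(n-1)/2).
p = 2, q = 3, n = p + q = 5
n(n-1)/2 = 5 * 4 / 2 = 10
Exponent = q + n(n-1)/2 = 3 + 10 = 13
I^2 = (-1)^13 = -1


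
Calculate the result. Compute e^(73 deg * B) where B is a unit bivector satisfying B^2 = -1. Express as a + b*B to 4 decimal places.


For a unit bivector B with B^2 = -1, the exponential series gives
e^(theta*B) = cos(theta) + sin(theta)*B (the GA analogue of Euler's formula).
theta = 73 degrees = 1.27409 rad
cos(73 deg) = 0.2924
sin(73 deg) = 0.9563
exp(theta*B) = 0.2924 + 0.9563*B


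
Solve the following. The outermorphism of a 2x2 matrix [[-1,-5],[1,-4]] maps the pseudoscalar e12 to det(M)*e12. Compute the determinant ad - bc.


The outermorphism of a linear map f sends e1^e2 to f(e1)^f(e2).
f(e1) = -1*e1 + 1*e2
f(e2) = -5*e1 - 4*e2
f(e1) ^ f(e2) = (-1*e1 + 1*e2) ^ (-5*e1 - 4*e2)
= (-1)*(-4)*e12 + 1*(-5)*e21
= (4 - (-5))*e12
= 9*e12
Coefficient = 9


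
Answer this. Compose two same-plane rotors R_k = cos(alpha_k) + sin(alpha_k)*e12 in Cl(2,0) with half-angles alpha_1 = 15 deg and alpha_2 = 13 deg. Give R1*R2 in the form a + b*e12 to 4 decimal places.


Same-plane rotors commute and their half-angles add:
R1*R2 = cos(a1 + a2) + sin(a1 + a2)*e12.
a1 + a2 = 15 + 13 = 28 deg
cos(28 deg) = 0.8829
sin(28 deg) = 0.4695
R1*R2 = 0.8829 + 0.4695*e12


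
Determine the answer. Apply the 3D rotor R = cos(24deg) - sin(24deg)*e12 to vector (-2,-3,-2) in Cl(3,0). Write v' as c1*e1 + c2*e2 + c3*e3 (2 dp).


Rotor R = cos(24deg) - sin(24deg)*e12
Rotation angle theta = 2 * 24 = 48 degrees in the e12 plane (e1 -> e2).
The component perpendicular to the plane (e3) is invariant: v'_3 = v3 = -2.00
cos(48deg) = 0.6691, sin(48deg) = 0.7431
v'_1 = v1*cos(theta) - v2*sin(theta) = -2*0.6691 - (-3)*0.7431 = 0.89
v'_2 = v1*sin(theta) + v2*cos(theta) = -2*0.7431 + (-3)*0.6691 = -3.49
v' = 0.89*e1 - 3.49*e2 - 2.00*e3


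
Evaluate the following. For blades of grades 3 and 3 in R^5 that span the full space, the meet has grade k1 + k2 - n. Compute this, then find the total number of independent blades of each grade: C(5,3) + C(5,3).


Meet grade = grade(A) + grade(B) - n
= 3 + 3 - 5 = 1
C(5,3) = 10
C(5,3) = 10
dim_A + dim_B = 10 + 10 = 20


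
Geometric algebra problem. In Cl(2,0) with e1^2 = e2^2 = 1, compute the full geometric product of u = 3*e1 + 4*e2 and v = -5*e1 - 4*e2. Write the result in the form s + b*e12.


Expand: (3*e1 + 4*e2)(-5*e1 - 4*e2)
= 3*(-5)*e1e1 + 3*(-4)*e1e2 + 4*(-5)*e2e1 + 4*(-4)*e2e2
Using e1^2 = e2^2 = 1, e2e1 = -e1e2:
Scalar part s = 3*(-5) + 4*(-4) = -15 + (-16) = -31
Bivector part b = 3*(-4) - 4*(-5) = -12 - (-20) = 8
uv = -31 + 8*e12


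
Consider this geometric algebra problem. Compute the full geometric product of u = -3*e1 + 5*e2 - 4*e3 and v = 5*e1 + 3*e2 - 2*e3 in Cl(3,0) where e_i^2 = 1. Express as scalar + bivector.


In Cl(3,0): e_i^2 = 1, e_ie_j = -e_je_i for i != j.
Scalar part = u . v = (-3)*5 + 5*3 + (-4)*(-2)
= -15 + 15 + 8 = 8
e12 coeff = (-3)*3 - 5*5 = -9 - 25 = -34
e13 coeff = (-3)*(-2) - (-4)*5 = 6 - (-20) = 26
e23 coeff = 5*(-2) - (-4)*3 = -10 - (-12) = 2
uv = 8 - 34*e12 + 26*e13 + 2*e23


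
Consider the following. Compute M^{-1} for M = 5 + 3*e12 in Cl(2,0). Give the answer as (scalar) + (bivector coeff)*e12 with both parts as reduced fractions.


M = 5 + 3*e12, where e12^2 = -1.
Since M commutes with its reverse ~M = a - b*e12, M * ~M = a^2 - b^2*e12^2 = a^2 + b^2.
So M^{-1} = ~M / (a^2 + b^2) = (a - b*e12)/(a^2 + b^2).
a^2 + b^2 = 25 + 9 = 34
Scalar part = 5/34 = 5/34
Bivector coeff = -3/34 = -3/34
M^{-1} = 5/34 - 3/34*e12


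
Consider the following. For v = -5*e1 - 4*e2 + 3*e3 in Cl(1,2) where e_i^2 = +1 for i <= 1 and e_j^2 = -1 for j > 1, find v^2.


v^2 = sum of c_i^2 * e_i^2
Positive signature terms (e_i^2 = +1): (-5)^2 = 25
Negative signature terms (e_j^2 = -1): (-4)^2 + 3^2 = 25
v^2 = 25 - 25 = 0


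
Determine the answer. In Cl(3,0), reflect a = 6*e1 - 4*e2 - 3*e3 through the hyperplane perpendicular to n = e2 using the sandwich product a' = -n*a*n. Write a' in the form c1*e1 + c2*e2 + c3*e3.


Reflection formula: a' = -n*a*n, with n = e2 (unit vector, n^2 = 1).
For reflection through hyperplane perp to e2:
The component along e2 flips sign, others stay.
a = (6, -4, -3)
a' = (6, 4, -3)
a' = 6*e1 + 4*e2 - 3*e3


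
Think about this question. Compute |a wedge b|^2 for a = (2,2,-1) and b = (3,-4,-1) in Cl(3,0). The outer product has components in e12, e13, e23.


a wedge b = (a1*b2 - a2*b1)*e12 + (a1*b3 - a3*b1)*e13 + (a2*b3 - a3*b2)*e23
e12 coeff: 2*(-4) - 2*3 = -8 - 6 = -14
e13 coeff: 2*(-1) - (-1)*3 = -2 - (-3) = 1
e23 coeff: 2*(-1) - (-1)*(-4) = -2 - 4 = -6
|a wedge b|^2 = (-14)^2 + 1^2 + (-6)^2
= 196 + 1 + 36
= 233


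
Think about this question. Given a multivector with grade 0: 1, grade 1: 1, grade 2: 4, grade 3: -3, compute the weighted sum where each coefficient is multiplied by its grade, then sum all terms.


Grade-weighted sum = sum of grade_k * coefficient_k
0*1 = 0
1*1 = 1
2*4 = 8
3*(-3) = -9
Total = 0 + 1 + 8 + (-9) = 0


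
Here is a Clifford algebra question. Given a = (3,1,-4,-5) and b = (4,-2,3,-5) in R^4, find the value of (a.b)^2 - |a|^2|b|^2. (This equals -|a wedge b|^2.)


a . b = 3*4 + 1*(-2) + (-4)*3 + (-5)*(-5)
= 12 + (-2) + (-12) + 25 = 23
|a|^2 = 3^2 + 1^2 + (-4)^2 + (-5)^2 = 51
|b|^2 = 4^2 + (-2)^2 + 3^2 + (-5)^2 = 54
(a.b)^2 = 23^2 = 529
|a|^2 * |b|^2 = 51 * 54 = 2754
Result = 529 - 2754 = -2225


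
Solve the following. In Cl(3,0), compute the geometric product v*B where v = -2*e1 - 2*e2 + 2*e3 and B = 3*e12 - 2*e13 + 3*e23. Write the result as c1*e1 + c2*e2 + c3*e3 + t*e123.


vB has grade-1 (vector) and grade-3 (trivector) parts: vB = (v _| B) + (v ^ B).
Vector part <vB>_1:
  e1: -v2*b12 - v3*b13 = -(-2)*(3) - (2)*(-2) = 10
  e2: v1*b12 - v3*b23 = (-2)*(3) - (2)*(3) = -12
  e3: v1*b13 + v2*b23 = (-2)*(-2) + (-2)*(3) = -2
Trivector part <vB>_3:
  e123: v1*b23 - v2*b13 + v3*b12 = (-2)*(3) - (-2)*(-2) + (2)*(3) = -4
vB = 10*e1 - 12*e2 - 2*e3 - 4*e123


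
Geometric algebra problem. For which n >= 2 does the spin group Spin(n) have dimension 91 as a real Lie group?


dim Spin(n) = dim so(n) = n(n-1)/2.
Solve n(n-1)/2 = 91, i.e. n^2 - n - 182 = 0.
Discriminant = 1 + 8*91 = 729
n = (1 + sqrt(729))/2 = (1 + 27)/2 = 14


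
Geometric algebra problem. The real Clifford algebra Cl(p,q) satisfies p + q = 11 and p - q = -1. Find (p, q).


We need p + q = 11 and p - q = -1.
Adding: 2p = 11 + (-1) = 10, so p = 5.
Then q = 11 - 5 = 6.
(p, q) = (5, 6)


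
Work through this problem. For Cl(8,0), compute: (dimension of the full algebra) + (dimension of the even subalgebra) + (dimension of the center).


n = 8 + 0 = 8
Total dim = 2^8 = 256
Even subalgebra dim = 2^7 = 128
n is even, so center dim = 1
Sum = 256 + 128 + 1 = 385


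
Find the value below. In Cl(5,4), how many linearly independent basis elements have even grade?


Even subalgebra dimension = 2^(n-1)
n = 5 + 4 = 9
2^(9 - 1) = 2^8 = 256
Verification: sum of C(9,k) for even k = 1 + 36 + 126 + 84 + 9 = 256
Result = 256


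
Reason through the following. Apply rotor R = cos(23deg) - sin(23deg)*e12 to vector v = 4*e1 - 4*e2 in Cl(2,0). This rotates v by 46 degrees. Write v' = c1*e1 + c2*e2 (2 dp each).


Rotor R = cos(23deg) - sin(23deg)*e12
Rotation angle theta = 2 * 23 = 46 degrees
v' = R*v*~R rotates v by theta.
cos(46deg) = 0.6947, sin(46deg) = 0.7193
v'_1 = 4*cos(46deg) - (-4)*sin(46deg)
= 4*0.6947 - (-4)*0.7193
= 5.66
v'_2 = 4*sin(46deg) + (-4)*cos(46deg)
= 4*0.7193 + (-4)*0.6947
= 0.10
v' = 5.66*e1 + 0.10*e2


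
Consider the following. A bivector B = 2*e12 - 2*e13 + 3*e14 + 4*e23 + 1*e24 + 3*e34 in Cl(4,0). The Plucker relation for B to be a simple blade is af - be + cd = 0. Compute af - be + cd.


Plucker relation: af - be + cd
a*f = 2*3 = 6
b*e = (-2)*1 = -2
c*d = 3*4 = 12
af - be + cd = 6 - (-2) + 12
= 20


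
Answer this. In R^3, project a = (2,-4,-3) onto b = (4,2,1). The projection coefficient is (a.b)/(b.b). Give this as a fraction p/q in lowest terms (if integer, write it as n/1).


Projection coefficient = (a . b) / (b . b)
a . b = 2*4 + (-4)*2 + (-3)*1
= 8 + (-8) + (-3) = -3
b . b = 4^2 + 2^2 + 1^2
= 16 + 4 + 1 = 21
Coefficient = -3/21
In lowest terms: -1/7


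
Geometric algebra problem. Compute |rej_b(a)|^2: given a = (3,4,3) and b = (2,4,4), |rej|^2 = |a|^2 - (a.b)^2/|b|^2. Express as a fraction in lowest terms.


|a|^2 = 3^2 + 4^2 + 3^2 = 34
|b|^2 = 2^2 + 4^2 + 4^2 = 36
a . b = 3*2 + 4*4 + 3*4 = 34
(a.b)^2 = 34^2 = 1156
|rej|^2 = 34 - 1156/36
= (1224 - 1156)/36
= 68/36
In lowest terms: 17/9


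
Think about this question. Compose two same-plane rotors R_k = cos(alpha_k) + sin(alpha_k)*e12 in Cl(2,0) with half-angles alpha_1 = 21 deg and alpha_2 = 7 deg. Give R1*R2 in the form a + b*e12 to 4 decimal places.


Same-plane rotors commute and their half-angles add:
R1*R2 = cos(a1 + a2) + sin(a1 + a2)*e12.
a1 + a2 = 21 + 7 = 28 deg
cos(28 deg) = 0.8829
sin(28 deg) = 0.4695
R1*R2 = 0.8829 + 0.4695*e12


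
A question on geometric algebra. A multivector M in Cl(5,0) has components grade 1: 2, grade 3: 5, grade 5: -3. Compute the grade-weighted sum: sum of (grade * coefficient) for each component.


Grade-weighted sum = sum of grade_k * coefficient_k
1*2 = 2
3*5 = 15
5*(-3) = -15
Total = 2 + 15 + (-15) = 2
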